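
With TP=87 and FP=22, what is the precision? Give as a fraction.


Precision = TP / (TP + FP) = 87 / 109 = 87/109.

87/109


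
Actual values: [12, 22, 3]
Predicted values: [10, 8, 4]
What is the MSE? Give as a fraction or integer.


MSE = (1/3) * ((12-10)^2=4 + (22-8)^2=196 + (3-4)^2=1). Sum = 201. MSE = 67.

67


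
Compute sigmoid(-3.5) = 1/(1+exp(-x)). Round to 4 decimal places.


sigma(-3.5) = 1/(1+e^(3.5)) = 1/(1+33.115452) = 1/34.115452 = 0.0293.

0.0293


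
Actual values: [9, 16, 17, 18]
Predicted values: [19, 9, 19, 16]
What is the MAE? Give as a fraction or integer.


MAE = (1/4) * (|9-19|=10 + |16-9|=7 + |17-19|=2 + |18-16|=2). Sum = 21. MAE = 21/4.

21/4


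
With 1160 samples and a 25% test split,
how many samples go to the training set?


Test set = 1160 * 25% = 290. Training set = 1160 - 290 = 870.

870


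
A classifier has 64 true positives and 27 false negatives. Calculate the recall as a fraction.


Recall = TP / (TP + FN) = 64 / 91 = 64/91.

64/91


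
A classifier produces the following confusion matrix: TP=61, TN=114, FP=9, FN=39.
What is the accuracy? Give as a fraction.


Accuracy = (TP + TN) / (TP + TN + FP + FN) = (61 + 114) / 223 = 175/223.

175/223


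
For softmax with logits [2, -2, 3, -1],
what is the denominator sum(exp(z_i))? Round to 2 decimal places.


Denom = e^2=7.3891 + e^-2=0.1353 + e^3=20.0855 + e^-1=0.3679. Sum = 27.9778, which rounds to 27.98.

27.98


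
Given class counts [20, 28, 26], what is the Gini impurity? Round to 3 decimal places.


Total = 74. Proportions: 20/74, 28/74, 26/74. sum(p_i^2) = 0.3397. Gini = 1 - 0.3397 = 0.6603, which rounds to 0.660.

0.660


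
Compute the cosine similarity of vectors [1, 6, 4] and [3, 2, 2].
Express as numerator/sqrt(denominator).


dot = 23. |a|^2 = 53, |b|^2 = 17. cos = 23/sqrt(901).

23/sqrt(901)


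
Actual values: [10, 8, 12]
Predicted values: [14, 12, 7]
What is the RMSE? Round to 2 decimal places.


MSE = 19.0000. RMSE = sqrt(19.0000) = 4.36.

4.36


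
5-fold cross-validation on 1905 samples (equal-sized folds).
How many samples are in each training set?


Each validation fold has 1905/5 = 381 samples. Training set = 1905 - 381 = 1524.

1524


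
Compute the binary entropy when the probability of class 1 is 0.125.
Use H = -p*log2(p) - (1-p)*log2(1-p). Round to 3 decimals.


H = -0.125*log2(0.125) - 0.875*log2(0.875) = 0.544.

0.544


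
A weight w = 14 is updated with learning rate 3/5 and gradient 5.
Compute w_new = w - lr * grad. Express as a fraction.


w_new = 14 - 3/5 * 5 = 14 - 3 = 11.

11


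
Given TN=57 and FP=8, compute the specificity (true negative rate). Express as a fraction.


Specificity = TN / (TN + FP) = 57 / 65 = 57/65.

57/65


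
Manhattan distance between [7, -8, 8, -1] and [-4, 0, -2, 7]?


d = sum of absolute differences: |7--4|=11 + |-8-0|=8 + |8--2|=10 + |-1-7|=8 = 37.

37


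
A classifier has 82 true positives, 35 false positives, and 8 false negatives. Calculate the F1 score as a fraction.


Precision = 82/117 = 82/117. Recall = 82/90 = 41/45. F1 = 2*P*R/(P+R) = 164/207.

164/207


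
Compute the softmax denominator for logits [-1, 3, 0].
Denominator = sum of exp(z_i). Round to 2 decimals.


Denom = e^-1=0.3679 + e^3=20.0855 + e^0=1.0000. Sum = 21.4534, which rounds to 21.45.

21.45


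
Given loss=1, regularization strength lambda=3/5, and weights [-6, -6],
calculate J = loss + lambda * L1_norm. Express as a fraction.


L1 norm = sum(|w|) = 12. J = 1 + 3/5 * 12 = 41/5.

41/5


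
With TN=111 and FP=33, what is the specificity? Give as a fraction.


Specificity = TN / (TN + FP) = 111 / 144 = 37/48.

37/48


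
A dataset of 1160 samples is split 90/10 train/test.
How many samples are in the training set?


Test set = 1160 * 10% = 116. Training set = 1160 - 116 = 1044.

1044


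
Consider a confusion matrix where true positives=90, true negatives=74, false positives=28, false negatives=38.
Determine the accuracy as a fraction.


Accuracy = (TP + TN) / (TP + TN + FP + FN) = (90 + 74) / 230 = 82/115.

82/115


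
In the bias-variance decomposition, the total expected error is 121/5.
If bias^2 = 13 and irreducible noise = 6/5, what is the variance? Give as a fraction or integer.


Total error = bias^2 + variance + irreducible noise. So variance = 121/5 - 13 - 6/5 = 10.

10


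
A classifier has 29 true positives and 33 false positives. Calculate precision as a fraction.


Precision = TP / (TP + FP) = 29 / 62 = 29/62.

29/62


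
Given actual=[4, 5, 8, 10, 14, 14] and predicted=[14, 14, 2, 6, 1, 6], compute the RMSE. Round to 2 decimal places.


MSE = 77.6667. RMSE = sqrt(77.6667) = 8.81.

8.81


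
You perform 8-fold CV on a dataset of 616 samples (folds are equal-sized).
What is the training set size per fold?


Each validation fold has 616/8 = 77 samples. Training set = 616 - 77 = 539.

539


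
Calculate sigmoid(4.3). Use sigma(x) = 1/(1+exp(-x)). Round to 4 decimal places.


sigma(4.3) = 1/(1+e^(-4.3)) = 1/(1+0.013569) = 1/1.013569 = 0.9866.

0.9866


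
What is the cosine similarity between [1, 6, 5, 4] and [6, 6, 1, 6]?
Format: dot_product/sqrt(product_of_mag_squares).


dot = 71. |a|^2 = 78, |b|^2 = 109. cos = 71/sqrt(8502).

71/sqrt(8502)


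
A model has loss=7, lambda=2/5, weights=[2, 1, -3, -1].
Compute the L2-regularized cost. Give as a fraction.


L2 sq norm = sum(w^2) = 15. J = 7 + 2/5 * 15 = 13.

13


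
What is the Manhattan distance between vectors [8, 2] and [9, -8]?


d = sum of absolute differences: |8-9|=1 + |2--8|=10 = 11.

11


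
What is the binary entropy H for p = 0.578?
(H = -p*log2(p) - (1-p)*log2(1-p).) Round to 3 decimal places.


H = -0.578*log2(0.578) - 0.422*log2(0.422) = 0.982.

0.982


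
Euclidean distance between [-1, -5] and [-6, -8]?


d = sqrt(sum of squared differences). (-1--6)^2=25, (-5--8)^2=9. Sum = 34.

sqrt(34)


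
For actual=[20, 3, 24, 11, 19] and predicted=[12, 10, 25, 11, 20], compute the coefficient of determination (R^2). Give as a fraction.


Mean(y) = 77/5. SS_res = 115. SS_tot = 1406/5. R^2 = 1 - 115/(1406/5) = 831/1406.

831/1406


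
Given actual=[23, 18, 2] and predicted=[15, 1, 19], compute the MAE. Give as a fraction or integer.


MAE = (1/3) * (|23-15|=8 + |18-1|=17 + |2-19|=17). Sum = 42. MAE = 14.

14


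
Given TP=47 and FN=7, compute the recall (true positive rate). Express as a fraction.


Recall = TP / (TP + FN) = 47 / 54 = 47/54.

47/54


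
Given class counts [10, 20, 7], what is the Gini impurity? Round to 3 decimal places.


Total = 37. Proportions: 10/37, 20/37, 7/37. sum(p_i^2) = 0.4010. Gini = 1 - 0.4010 = 0.5990, which rounds to 0.599.

0.599


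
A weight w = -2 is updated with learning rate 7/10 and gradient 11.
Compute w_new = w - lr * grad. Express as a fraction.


w_new = -2 - 7/10 * 11 = -2 - 77/10 = -97/10.

-97/10


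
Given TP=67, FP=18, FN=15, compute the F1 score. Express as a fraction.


Precision = 67/85 = 67/85. Recall = 67/82 = 67/82. F1 = 2*P*R/(P+R) = 134/167.

134/167


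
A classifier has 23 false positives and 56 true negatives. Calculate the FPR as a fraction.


FPR = FP / (FP + TN) = 23 / 79 = 23/79.

23/79


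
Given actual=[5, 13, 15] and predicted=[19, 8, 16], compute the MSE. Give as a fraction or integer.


MSE = (1/3) * ((5-19)^2=196 + (13-8)^2=25 + (15-16)^2=1). Sum = 222. MSE = 74.

74


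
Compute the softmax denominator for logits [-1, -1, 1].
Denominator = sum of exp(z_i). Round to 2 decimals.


Denom = e^-1=0.3679 + e^-1=0.3679 + e^1=2.7183. Sum = 3.4541, which rounds to 3.45.

3.45


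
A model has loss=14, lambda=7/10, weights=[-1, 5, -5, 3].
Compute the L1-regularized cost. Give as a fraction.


L1 norm = sum(|w|) = 14. J = 14 + 7/10 * 14 = 119/5.

119/5


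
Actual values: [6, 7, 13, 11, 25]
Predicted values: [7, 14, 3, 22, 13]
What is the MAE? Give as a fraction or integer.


MAE = (1/5) * (|6-7|=1 + |7-14|=7 + |13-3|=10 + |11-22|=11 + |25-13|=12). Sum = 41. MAE = 41/5.

41/5


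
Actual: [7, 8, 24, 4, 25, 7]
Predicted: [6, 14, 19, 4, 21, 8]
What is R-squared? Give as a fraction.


Mean(y) = 25/2. SS_res = 79. SS_tot = 883/2. R^2 = 1 - 79/(883/2) = 725/883.

725/883


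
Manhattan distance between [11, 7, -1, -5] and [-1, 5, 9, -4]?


d = sum of absolute differences: |11--1|=12 + |7-5|=2 + |-1-9|=10 + |-5--4|=1 = 25.

25


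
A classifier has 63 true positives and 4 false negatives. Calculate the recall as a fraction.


Recall = TP / (TP + FN) = 63 / 67 = 63/67.

63/67


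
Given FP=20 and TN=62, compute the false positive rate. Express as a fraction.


FPR = FP / (FP + TN) = 20 / 82 = 10/41.

10/41


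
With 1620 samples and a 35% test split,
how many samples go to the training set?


Test set = 1620 * 35% = 567. Training set = 1620 - 567 = 1053.

1053


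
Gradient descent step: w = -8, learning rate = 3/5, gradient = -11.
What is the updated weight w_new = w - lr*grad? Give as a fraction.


w_new = -8 - 3/5 * -11 = -8 - -33/5 = -7/5.

-7/5


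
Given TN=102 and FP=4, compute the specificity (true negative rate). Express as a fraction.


Specificity = TN / (TN + FP) = 102 / 106 = 51/53.

51/53


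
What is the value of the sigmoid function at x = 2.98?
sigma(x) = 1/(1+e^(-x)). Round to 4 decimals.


sigma(2.98) = 1/(1+e^(-2.98)) = 1/(1+0.050793) = 1/1.050793 = 0.9517.

0.9517


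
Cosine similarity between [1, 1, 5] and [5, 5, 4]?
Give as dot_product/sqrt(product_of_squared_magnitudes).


dot = 30. |a|^2 = 27, |b|^2 = 66. cos = 30/sqrt(1782).

30/sqrt(1782)


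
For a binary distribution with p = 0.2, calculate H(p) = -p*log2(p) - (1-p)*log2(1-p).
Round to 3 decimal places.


H = -0.2*log2(0.2) - 0.8*log2(0.8) = 0.722.

0.722


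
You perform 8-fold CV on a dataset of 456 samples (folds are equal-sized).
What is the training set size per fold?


Each validation fold has 456/8 = 57 samples. Training set = 456 - 57 = 399.

399


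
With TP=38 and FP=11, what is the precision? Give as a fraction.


Precision = TP / (TP + FP) = 38 / 49 = 38/49.

38/49


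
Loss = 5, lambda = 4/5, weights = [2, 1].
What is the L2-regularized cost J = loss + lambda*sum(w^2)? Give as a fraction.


L2 sq norm = sum(w^2) = 5. J = 5 + 4/5 * 5 = 9.

9


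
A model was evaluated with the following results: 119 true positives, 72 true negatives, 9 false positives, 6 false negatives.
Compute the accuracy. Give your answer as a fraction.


Accuracy = (TP + TN) / (TP + TN + FP + FN) = (119 + 72) / 206 = 191/206.

191/206


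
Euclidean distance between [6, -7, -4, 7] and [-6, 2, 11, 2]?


d = sqrt(sum of squared differences). (6--6)^2=144, (-7-2)^2=81, (-4-11)^2=225, (7-2)^2=25. Sum = 475.

sqrt(475)


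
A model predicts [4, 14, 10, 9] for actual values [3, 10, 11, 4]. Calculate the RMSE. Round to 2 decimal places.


MSE = 10.7500. RMSE = sqrt(10.7500) = 3.28.

3.28


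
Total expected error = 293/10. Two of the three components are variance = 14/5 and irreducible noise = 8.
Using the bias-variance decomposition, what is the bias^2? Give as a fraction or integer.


Total error = bias^2 + variance + irreducible noise. So bias^2 = 293/10 - 14/5 - 8 = 37/2.

37/2


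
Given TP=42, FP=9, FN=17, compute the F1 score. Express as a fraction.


Precision = 42/51 = 14/17. Recall = 42/59 = 42/59. F1 = 2*P*R/(P+R) = 42/55.

42/55


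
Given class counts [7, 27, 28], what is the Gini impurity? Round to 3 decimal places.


Total = 62. Proportions: 7/62, 27/62, 28/62. sum(p_i^2) = 0.4063. Gini = 1 - 0.4063 = 0.5937, which rounds to 0.594.

0.594


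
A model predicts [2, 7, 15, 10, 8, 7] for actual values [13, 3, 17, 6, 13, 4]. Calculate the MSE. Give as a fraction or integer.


MSE = (1/6) * ((13-2)^2=121 + (3-7)^2=16 + (17-15)^2=4 + (6-10)^2=16 + (13-8)^2=25 + (4-7)^2=9). Sum = 191. MSE = 191/6.

191/6


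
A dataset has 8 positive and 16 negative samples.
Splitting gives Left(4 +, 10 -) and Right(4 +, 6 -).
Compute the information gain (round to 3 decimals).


H(parent) = 0.9183. H(left) = 0.8631, H(right) = 0.9710. Weighted = (14/24)*0.8631 + (10/24)*0.9710 = 0.9081. IG = 0.9183 - 0.9081 = 0.0102, which rounds to 0.010.

0.010


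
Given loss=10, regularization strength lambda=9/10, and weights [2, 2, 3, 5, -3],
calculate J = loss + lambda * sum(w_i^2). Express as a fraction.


L2 sq norm = sum(w^2) = 51. J = 10 + 9/10 * 51 = 559/10.

559/10


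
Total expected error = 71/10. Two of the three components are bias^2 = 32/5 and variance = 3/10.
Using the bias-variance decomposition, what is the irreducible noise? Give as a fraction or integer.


Total error = bias^2 + variance + irreducible noise. So irreducible noise = 71/10 - 32/5 - 3/10 = 2/5.

2/5


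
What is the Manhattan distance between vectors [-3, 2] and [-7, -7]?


d = sum of absolute differences: |-3--7|=4 + |2--7|=9 = 13.

13


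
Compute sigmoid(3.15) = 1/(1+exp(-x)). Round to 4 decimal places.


sigma(3.15) = 1/(1+e^(-3.15)) = 1/(1+0.042852) = 1/1.042852 = 0.9589.

0.9589


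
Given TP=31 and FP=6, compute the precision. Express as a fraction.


Precision = TP / (TP + FP) = 31 / 37 = 31/37.

31/37


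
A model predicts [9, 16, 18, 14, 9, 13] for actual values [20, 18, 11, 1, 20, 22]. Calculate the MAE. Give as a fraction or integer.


MAE = (1/6) * (|20-9|=11 + |18-16|=2 + |11-18|=7 + |1-14|=13 + |20-9|=11 + |22-13|=9). Sum = 53. MAE = 53/6.

53/6


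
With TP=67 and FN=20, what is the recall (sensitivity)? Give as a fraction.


Recall = TP / (TP + FN) = 67 / 87 = 67/87.

67/87


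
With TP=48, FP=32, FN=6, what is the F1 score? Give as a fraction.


Precision = 48/80 = 3/5. Recall = 48/54 = 8/9. F1 = 2*P*R/(P+R) = 48/67.

48/67


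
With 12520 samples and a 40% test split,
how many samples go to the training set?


Test set = 12520 * 40% = 5008. Training set = 12520 - 5008 = 7512.

7512


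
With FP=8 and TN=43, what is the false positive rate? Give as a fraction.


FPR = FP / (FP + TN) = 8 / 51 = 8/51.

8/51


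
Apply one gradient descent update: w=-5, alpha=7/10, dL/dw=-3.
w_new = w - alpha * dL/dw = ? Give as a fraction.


w_new = -5 - 7/10 * -3 = -5 - -21/10 = -29/10.

-29/10


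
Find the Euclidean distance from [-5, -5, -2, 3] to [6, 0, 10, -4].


d = sqrt(sum of squared differences). (-5-6)^2=121, (-5-0)^2=25, (-2-10)^2=144, (3--4)^2=49. Sum = 339.

sqrt(339)


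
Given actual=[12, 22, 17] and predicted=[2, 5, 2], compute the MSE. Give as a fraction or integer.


MSE = (1/3) * ((12-2)^2=100 + (22-5)^2=289 + (17-2)^2=225). Sum = 614. MSE = 614/3.

614/3


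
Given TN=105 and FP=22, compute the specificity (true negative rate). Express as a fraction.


Specificity = TN / (TN + FP) = 105 / 127 = 105/127.

105/127


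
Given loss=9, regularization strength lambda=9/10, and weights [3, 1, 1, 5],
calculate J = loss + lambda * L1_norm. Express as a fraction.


L1 norm = sum(|w|) = 10. J = 9 + 9/10 * 10 = 18.

18


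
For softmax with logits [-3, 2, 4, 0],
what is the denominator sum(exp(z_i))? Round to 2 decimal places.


Denom = e^-3=0.0498 + e^2=7.3891 + e^4=54.5982 + e^0=1.0000. Sum = 63.0371, which rounds to 63.04.

63.04


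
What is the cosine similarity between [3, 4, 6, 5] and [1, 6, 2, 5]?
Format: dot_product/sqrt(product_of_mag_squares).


dot = 64. |a|^2 = 86, |b|^2 = 66. cos = 64/sqrt(5676).

64/sqrt(5676)


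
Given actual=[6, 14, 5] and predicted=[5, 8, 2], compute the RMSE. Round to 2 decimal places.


MSE = 15.3333. RMSE = sqrt(15.3333) = 3.92.

3.92


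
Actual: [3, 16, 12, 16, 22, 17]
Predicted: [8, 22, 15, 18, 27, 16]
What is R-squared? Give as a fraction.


Mean(y) = 43/3. SS_res = 100. SS_tot = 616/3. R^2 = 1 - 100/(616/3) = 79/154.

79/154


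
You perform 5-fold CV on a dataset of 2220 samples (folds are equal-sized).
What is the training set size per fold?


Each validation fold has 2220/5 = 444 samples. Training set = 2220 - 444 = 1776.

1776


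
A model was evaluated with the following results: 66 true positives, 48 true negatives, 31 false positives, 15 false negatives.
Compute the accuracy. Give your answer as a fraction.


Accuracy = (TP + TN) / (TP + TN + FP + FN) = (66 + 48) / 160 = 57/80.

57/80


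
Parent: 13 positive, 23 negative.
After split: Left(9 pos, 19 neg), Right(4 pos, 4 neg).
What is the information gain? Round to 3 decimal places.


H(parent) = 0.9436. H(left) = 0.9059, H(right) = 1.0000. Weighted = (28/36)*0.9059 + (8/36)*1.0000 = 0.9268. IG = 0.9436 - 0.9268 = 0.0168, which rounds to 0.017.

0.017


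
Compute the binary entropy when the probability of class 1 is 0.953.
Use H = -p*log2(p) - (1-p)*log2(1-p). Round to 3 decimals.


H = -0.953*log2(0.953) - 0.047*log2(0.047) = 0.274.

0.274


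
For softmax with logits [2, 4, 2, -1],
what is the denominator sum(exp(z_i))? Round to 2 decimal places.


Denom = e^2=7.3891 + e^4=54.5982 + e^2=7.3891 + e^-1=0.3679. Sum = 69.7443, which rounds to 69.74.

69.74


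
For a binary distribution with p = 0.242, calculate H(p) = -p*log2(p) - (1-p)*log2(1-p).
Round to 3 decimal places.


H = -0.242*log2(0.242) - 0.758*log2(0.758) = 0.798.

0.798


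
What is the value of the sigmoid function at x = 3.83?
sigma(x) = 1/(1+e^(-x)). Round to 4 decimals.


sigma(3.83) = 1/(1+e^(-3.83)) = 1/(1+0.021710) = 1/1.021710 = 0.9788.

0.9788


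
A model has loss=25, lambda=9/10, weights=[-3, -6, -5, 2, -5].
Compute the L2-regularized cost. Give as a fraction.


L2 sq norm = sum(w^2) = 99. J = 25 + 9/10 * 99 = 1141/10.

1141/10


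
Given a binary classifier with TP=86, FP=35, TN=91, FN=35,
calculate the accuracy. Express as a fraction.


Accuracy = (TP + TN) / (TP + TN + FP + FN) = (86 + 91) / 247 = 177/247.

177/247


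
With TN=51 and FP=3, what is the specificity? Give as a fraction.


Specificity = TN / (TN + FP) = 51 / 54 = 17/18.

17/18


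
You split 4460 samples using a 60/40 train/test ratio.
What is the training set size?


Test set = 4460 * 40% = 1784. Training set = 4460 - 1784 = 2676.

2676


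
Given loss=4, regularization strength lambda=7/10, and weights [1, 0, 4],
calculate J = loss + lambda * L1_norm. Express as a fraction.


L1 norm = sum(|w|) = 5. J = 4 + 7/10 * 5 = 15/2.

15/2


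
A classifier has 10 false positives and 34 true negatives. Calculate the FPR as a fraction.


FPR = FP / (FP + TN) = 10 / 44 = 5/22.

5/22


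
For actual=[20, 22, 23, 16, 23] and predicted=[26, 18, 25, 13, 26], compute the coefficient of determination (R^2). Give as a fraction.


Mean(y) = 104/5. SS_res = 74. SS_tot = 174/5. R^2 = 1 - 74/(174/5) = -98/87.

-98/87


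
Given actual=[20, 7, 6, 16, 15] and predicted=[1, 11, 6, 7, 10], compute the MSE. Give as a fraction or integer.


MSE = (1/5) * ((20-1)^2=361 + (7-11)^2=16 + (6-6)^2=0 + (16-7)^2=81 + (15-10)^2=25). Sum = 483. MSE = 483/5.

483/5


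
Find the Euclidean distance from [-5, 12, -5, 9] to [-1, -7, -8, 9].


d = sqrt(sum of squared differences). (-5--1)^2=16, (12--7)^2=361, (-5--8)^2=9, (9-9)^2=0. Sum = 386.

sqrt(386)


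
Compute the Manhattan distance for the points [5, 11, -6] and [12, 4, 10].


d = sum of absolute differences: |5-12|=7 + |11-4|=7 + |-6-10|=16 = 30.

30


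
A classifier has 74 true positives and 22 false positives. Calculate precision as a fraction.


Precision = TP / (TP + FP) = 74 / 96 = 37/48.

37/48


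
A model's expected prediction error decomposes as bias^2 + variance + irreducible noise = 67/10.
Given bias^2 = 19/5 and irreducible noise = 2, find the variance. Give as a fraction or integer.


Total error = bias^2 + variance + irreducible noise. So variance = 67/10 - 19/5 - 2 = 9/10.

9/10


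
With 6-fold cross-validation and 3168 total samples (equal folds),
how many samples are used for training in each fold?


Each validation fold has 3168/6 = 528 samples. Training set = 3168 - 528 = 2640.

2640


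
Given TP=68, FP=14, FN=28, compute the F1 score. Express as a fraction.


Precision = 68/82 = 34/41. Recall = 68/96 = 17/24. F1 = 2*P*R/(P+R) = 68/89.

68/89


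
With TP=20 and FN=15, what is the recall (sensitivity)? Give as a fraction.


Recall = TP / (TP + FN) = 20 / 35 = 4/7.

4/7


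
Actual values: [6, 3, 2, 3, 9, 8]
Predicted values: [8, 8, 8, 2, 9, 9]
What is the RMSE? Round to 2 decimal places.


MSE = 11.1667. RMSE = sqrt(11.1667) = 3.34.

3.34


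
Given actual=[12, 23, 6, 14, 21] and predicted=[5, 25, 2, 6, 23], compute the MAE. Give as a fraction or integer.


MAE = (1/5) * (|12-5|=7 + |23-25|=2 + |6-2|=4 + |14-6|=8 + |21-23|=2). Sum = 23. MAE = 23/5.

23/5


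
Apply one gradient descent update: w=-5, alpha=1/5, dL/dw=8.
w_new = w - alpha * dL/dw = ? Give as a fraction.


w_new = -5 - 1/5 * 8 = -5 - 8/5 = -33/5.

-33/5


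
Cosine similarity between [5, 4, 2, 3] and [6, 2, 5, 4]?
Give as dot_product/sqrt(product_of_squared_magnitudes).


dot = 60. |a|^2 = 54, |b|^2 = 81. cos = 60/sqrt(4374).

60/sqrt(4374)


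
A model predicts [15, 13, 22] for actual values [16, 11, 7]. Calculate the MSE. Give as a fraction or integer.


MSE = (1/3) * ((16-15)^2=1 + (11-13)^2=4 + (7-22)^2=225). Sum = 230. MSE = 230/3.

230/3


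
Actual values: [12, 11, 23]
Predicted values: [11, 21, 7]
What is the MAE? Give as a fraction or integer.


MAE = (1/3) * (|12-11|=1 + |11-21|=10 + |23-7|=16). Sum = 27. MAE = 9.

9


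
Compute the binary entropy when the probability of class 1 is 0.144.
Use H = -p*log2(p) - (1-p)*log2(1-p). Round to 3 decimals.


H = -0.144*log2(0.144) - 0.856*log2(0.856) = 0.595.

0.595


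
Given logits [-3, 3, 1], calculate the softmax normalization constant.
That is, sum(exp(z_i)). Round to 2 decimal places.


Denom = e^-3=0.0498 + e^3=20.0855 + e^1=2.7183. Sum = 22.8536, which rounds to 22.85.

22.85


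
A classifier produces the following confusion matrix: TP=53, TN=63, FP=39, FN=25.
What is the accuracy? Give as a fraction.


Accuracy = (TP + TN) / (TP + TN + FP + FN) = (53 + 63) / 180 = 29/45.

29/45


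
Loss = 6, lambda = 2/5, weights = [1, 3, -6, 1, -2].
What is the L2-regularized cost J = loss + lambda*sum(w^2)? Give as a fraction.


L2 sq norm = sum(w^2) = 51. J = 6 + 2/5 * 51 = 132/5.

132/5


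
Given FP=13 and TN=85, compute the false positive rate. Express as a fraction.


FPR = FP / (FP + TN) = 13 / 98 = 13/98.

13/98


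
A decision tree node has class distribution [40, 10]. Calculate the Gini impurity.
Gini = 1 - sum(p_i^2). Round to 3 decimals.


Total = 50. Proportions: 40/50, 10/50. sum(p_i^2) = 0.6800. Gini = 1 - 0.6800 = 0.3200, which rounds to 0.320.

0.320


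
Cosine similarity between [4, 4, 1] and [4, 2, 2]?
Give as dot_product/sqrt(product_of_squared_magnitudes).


dot = 26. |a|^2 = 33, |b|^2 = 24. cos = 26/sqrt(792).

26/sqrt(792)


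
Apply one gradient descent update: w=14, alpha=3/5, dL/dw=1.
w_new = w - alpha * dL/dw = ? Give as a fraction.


w_new = 14 - 3/5 * 1 = 14 - 3/5 = 67/5.

67/5


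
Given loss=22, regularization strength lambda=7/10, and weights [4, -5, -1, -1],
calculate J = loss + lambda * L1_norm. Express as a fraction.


L1 norm = sum(|w|) = 11. J = 22 + 7/10 * 11 = 297/10.

297/10


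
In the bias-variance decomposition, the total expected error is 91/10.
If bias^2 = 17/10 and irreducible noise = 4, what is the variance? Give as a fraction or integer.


Total error = bias^2 + variance + irreducible noise. So variance = 91/10 - 17/10 - 4 = 17/5.

17/5


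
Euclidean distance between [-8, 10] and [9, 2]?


d = sqrt(sum of squared differences). (-8-9)^2=289, (10-2)^2=64. Sum = 353.

sqrt(353)


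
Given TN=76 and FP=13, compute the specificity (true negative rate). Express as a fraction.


Specificity = TN / (TN + FP) = 76 / 89 = 76/89.

76/89


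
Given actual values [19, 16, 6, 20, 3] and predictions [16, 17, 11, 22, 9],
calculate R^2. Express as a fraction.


Mean(y) = 64/5. SS_res = 75. SS_tot = 1214/5. R^2 = 1 - 75/(1214/5) = 839/1214.

839/1214


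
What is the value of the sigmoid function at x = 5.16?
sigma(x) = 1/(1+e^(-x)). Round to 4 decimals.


sigma(5.16) = 1/(1+e^(-5.16)) = 1/(1+0.005742) = 1/1.005742 = 0.9943.

0.9943


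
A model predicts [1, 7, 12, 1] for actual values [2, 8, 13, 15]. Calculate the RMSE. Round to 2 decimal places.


MSE = 49.7500. RMSE = sqrt(49.7500) = 7.05.

7.05


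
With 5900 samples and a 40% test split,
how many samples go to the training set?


Test set = 5900 * 40% = 2360. Training set = 5900 - 2360 = 3540.

3540


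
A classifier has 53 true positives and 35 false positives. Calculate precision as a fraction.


Precision = TP / (TP + FP) = 53 / 88 = 53/88.

53/88


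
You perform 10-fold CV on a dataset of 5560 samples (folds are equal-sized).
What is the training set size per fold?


Each validation fold has 5560/10 = 556 samples. Training set = 5560 - 556 = 5004.

5004


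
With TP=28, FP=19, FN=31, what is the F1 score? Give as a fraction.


Precision = 28/47 = 28/47. Recall = 28/59 = 28/59. F1 = 2*P*R/(P+R) = 28/53.

28/53


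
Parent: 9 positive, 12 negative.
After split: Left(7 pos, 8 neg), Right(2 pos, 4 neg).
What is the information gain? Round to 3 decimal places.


H(parent) = 0.9852. H(left) = 0.9968, H(right) = 0.9183. Weighted = (15/21)*0.9968 + (6/21)*0.9183 = 0.9744. IG = 0.9852 - 0.9744 = 0.0108, which rounds to 0.011.

0.011


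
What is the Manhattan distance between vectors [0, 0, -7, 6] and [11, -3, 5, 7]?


d = sum of absolute differences: |0-11|=11 + |0--3|=3 + |-7-5|=12 + |6-7|=1 = 27.

27


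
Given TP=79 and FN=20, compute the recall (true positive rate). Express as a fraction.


Recall = TP / (TP + FN) = 79 / 99 = 79/99.

79/99


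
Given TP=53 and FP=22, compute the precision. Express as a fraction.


Precision = TP / (TP + FP) = 53 / 75 = 53/75.

53/75


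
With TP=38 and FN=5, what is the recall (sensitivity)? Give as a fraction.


Recall = TP / (TP + FN) = 38 / 43 = 38/43.

38/43


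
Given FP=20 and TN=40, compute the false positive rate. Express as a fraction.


FPR = FP / (FP + TN) = 20 / 60 = 1/3.

1/3


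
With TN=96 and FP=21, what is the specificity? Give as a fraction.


Specificity = TN / (TN + FP) = 96 / 117 = 32/39.

32/39


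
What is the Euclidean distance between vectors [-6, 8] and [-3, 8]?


d = sqrt(sum of squared differences). (-6--3)^2=9, (8-8)^2=0. Sum = 9.

3


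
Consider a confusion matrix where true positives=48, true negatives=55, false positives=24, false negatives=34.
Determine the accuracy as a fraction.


Accuracy = (TP + TN) / (TP + TN + FP + FN) = (48 + 55) / 161 = 103/161.

103/161


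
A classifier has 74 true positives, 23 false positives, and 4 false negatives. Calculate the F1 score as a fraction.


Precision = 74/97 = 74/97. Recall = 74/78 = 37/39. F1 = 2*P*R/(P+R) = 148/175.

148/175


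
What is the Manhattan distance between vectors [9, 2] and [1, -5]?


d = sum of absolute differences: |9-1|=8 + |2--5|=7 = 15.

15


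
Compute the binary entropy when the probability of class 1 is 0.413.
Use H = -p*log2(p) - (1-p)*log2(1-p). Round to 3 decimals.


H = -0.413*log2(0.413) - 0.587*log2(0.587) = 0.978.

0.978


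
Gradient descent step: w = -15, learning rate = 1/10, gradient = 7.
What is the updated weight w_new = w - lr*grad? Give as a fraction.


w_new = -15 - 1/10 * 7 = -15 - 7/10 = -157/10.

-157/10


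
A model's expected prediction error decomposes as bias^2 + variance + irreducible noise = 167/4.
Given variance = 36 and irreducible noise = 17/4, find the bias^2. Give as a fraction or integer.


Total error = bias^2 + variance + irreducible noise. So bias^2 = 167/4 - 36 - 17/4 = 3/2.

3/2


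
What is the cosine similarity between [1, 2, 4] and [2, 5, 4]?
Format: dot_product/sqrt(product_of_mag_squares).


dot = 28. |a|^2 = 21, |b|^2 = 45. cos = 28/sqrt(945).

28/sqrt(945)


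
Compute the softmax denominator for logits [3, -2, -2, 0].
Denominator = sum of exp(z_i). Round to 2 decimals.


Denom = e^3=20.0855 + e^-2=0.1353 + e^-2=0.1353 + e^0=1.0000. Sum = 21.3561, which rounds to 21.36.

21.36


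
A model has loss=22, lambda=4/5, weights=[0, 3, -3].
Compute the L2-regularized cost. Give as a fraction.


L2 sq norm = sum(w^2) = 18. J = 22 + 4/5 * 18 = 182/5.

182/5


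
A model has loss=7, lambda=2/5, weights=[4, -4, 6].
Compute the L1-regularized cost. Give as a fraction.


L1 norm = sum(|w|) = 14. J = 7 + 2/5 * 14 = 63/5.

63/5


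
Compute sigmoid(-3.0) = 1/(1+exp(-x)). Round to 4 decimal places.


sigma(-3.0) = 1/(1+e^(3.0)) = 1/(1+20.085537) = 1/21.085537 = 0.0474.

0.0474


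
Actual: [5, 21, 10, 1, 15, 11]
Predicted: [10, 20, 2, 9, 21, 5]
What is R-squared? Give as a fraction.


Mean(y) = 21/2. SS_res = 226. SS_tot = 503/2. R^2 = 1 - 226/(503/2) = 51/503.

51/503


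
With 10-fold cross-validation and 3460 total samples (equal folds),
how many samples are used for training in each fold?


Each validation fold has 3460/10 = 346 samples. Training set = 3460 - 346 = 3114.

3114


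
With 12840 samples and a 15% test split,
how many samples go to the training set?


Test set = 12840 * 15% = 1926. Training set = 12840 - 1926 = 10914.

10914


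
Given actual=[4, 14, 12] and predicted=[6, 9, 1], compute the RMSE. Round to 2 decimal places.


MSE = 50.0000. RMSE = sqrt(50.0000) = 7.07.

7.07


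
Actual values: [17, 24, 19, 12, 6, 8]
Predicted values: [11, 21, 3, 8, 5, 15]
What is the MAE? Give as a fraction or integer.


MAE = (1/6) * (|17-11|=6 + |24-21|=3 + |19-3|=16 + |12-8|=4 + |6-5|=1 + |8-15|=7). Sum = 37. MAE = 37/6.

37/6


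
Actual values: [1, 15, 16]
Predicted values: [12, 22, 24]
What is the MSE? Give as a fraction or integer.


MSE = (1/3) * ((1-12)^2=121 + (15-22)^2=49 + (16-24)^2=64). Sum = 234. MSE = 78.

78


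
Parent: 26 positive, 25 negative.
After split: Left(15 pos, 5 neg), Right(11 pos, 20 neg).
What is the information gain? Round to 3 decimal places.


H(parent) = 0.9997. H(left) = 0.8113, H(right) = 0.9383. Weighted = (20/51)*0.8113 + (31/51)*0.9383 = 0.8885. IG = 0.9997 - 0.8885 = 0.1112, which rounds to 0.111.

0.111


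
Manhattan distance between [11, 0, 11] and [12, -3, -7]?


d = sum of absolute differences: |11-12|=1 + |0--3|=3 + |11--7|=18 = 22.

22


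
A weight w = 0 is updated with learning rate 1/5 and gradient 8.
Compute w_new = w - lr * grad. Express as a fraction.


w_new = 0 - 1/5 * 8 = 0 - 8/5 = -8/5.

-8/5


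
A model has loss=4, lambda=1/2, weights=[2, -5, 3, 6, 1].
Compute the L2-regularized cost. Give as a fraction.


L2 sq norm = sum(w^2) = 75. J = 4 + 1/2 * 75 = 83/2.

83/2


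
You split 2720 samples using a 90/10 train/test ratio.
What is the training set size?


Test set = 2720 * 10% = 272. Training set = 2720 - 272 = 2448.

2448


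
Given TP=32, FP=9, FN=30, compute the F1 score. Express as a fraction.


Precision = 32/41 = 32/41. Recall = 32/62 = 16/31. F1 = 2*P*R/(P+R) = 64/103.

64/103


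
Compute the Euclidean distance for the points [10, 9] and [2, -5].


d = sqrt(sum of squared differences). (10-2)^2=64, (9--5)^2=196. Sum = 260.

sqrt(260)


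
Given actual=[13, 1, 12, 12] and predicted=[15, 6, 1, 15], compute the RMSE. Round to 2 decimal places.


MSE = 39.7500. RMSE = sqrt(39.7500) = 6.30.

6.30


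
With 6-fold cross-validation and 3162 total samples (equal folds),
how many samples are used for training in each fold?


Each validation fold has 3162/6 = 527 samples. Training set = 3162 - 527 = 2635.

2635


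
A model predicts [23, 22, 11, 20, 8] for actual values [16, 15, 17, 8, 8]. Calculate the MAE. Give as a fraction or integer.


MAE = (1/5) * (|16-23|=7 + |15-22|=7 + |17-11|=6 + |8-20|=12 + |8-8|=0). Sum = 32. MAE = 32/5.

32/5


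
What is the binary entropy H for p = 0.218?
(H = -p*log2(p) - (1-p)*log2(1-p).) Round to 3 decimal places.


H = -0.218*log2(0.218) - 0.782*log2(0.782) = 0.756.

0.756


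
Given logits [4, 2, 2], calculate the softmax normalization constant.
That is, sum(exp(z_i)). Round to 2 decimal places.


Denom = e^4=54.5982 + e^2=7.3891 + e^2=7.3891. Sum = 69.3764, which rounds to 69.38.

69.38


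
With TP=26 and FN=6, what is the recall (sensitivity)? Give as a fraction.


Recall = TP / (TP + FN) = 26 / 32 = 13/16.

13/16


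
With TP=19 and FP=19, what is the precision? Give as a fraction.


Precision = TP / (TP + FP) = 19 / 38 = 1/2.

1/2


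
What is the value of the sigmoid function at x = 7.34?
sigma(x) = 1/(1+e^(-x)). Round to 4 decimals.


sigma(7.34) = 1/(1+e^(-7.34)) = 1/(1+0.000649) = 1/1.000649 = 0.9994.

0.9994


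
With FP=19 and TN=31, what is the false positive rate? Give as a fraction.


FPR = FP / (FP + TN) = 19 / 50 = 19/50.

19/50


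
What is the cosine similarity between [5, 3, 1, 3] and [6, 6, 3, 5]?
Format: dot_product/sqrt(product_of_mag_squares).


dot = 66. |a|^2 = 44, |b|^2 = 106. cos = 66/sqrt(4664).

66/sqrt(4664)


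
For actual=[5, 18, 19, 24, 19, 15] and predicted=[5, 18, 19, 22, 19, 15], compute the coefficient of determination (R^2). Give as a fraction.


Mean(y) = 50/3. SS_res = 4. SS_tot = 616/3. R^2 = 1 - 4/(616/3) = 151/154.

151/154


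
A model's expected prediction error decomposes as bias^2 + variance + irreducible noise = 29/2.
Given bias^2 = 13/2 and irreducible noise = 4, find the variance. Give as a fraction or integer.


Total error = bias^2 + variance + irreducible noise. So variance = 29/2 - 13/2 - 4 = 4.

4


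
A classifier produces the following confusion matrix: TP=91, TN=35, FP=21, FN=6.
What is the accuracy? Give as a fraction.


Accuracy = (TP + TN) / (TP + TN + FP + FN) = (91 + 35) / 153 = 14/17.

14/17


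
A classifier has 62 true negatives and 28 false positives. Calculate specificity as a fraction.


Specificity = TN / (TN + FP) = 62 / 90 = 31/45.

31/45


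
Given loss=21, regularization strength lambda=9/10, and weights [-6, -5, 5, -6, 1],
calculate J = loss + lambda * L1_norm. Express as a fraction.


L1 norm = sum(|w|) = 23. J = 21 + 9/10 * 23 = 417/10.

417/10


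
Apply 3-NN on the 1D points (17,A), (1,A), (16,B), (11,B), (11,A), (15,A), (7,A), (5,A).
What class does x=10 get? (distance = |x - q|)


Distances: |17-10|=7, |1-10|=9, |16-10|=6, |11-10|=1, |11-10|=1, |15-10|=5, |7-10|=3, |5-10|=5. 3 nearest: (11,A), (11,B), (7,A). Counts: {'A': 2, 'B': 1}. Majority class: A.

A


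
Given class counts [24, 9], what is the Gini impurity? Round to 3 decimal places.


Total = 33. Proportions: 24/33, 9/33. sum(p_i^2) = 0.6033. Gini = 1 - 0.6033 = 0.3967, which rounds to 0.397.

0.397


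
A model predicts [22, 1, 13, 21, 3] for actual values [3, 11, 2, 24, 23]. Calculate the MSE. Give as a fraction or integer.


MSE = (1/5) * ((3-22)^2=361 + (11-1)^2=100 + (2-13)^2=121 + (24-21)^2=9 + (23-3)^2=400). Sum = 991. MSE = 991/5.

991/5


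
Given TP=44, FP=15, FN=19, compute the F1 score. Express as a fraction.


Precision = 44/59 = 44/59. Recall = 44/63 = 44/63. F1 = 2*P*R/(P+R) = 44/61.

44/61


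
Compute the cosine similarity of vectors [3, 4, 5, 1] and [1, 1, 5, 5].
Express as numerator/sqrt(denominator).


dot = 37. |a|^2 = 51, |b|^2 = 52. cos = 37/sqrt(2652).

37/sqrt(2652)


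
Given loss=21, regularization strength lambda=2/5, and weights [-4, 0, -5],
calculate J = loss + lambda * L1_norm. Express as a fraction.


L1 norm = sum(|w|) = 9. J = 21 + 2/5 * 9 = 123/5.

123/5


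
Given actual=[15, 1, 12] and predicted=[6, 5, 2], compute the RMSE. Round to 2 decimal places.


MSE = 65.6667. RMSE = sqrt(65.6667) = 8.10.

8.10


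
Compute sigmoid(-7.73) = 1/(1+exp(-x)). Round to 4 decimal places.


sigma(-7.73) = 1/(1+e^(7.73)) = 1/(1+2275.602201) = 1/2276.602201 = 0.0004.

0.0004


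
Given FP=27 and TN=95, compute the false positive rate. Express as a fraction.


FPR = FP / (FP + TN) = 27 / 122 = 27/122.

27/122


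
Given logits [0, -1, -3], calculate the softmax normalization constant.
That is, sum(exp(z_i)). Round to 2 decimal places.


Denom = e^0=1.0000 + e^-1=0.3679 + e^-3=0.0498. Sum = 1.4177, which rounds to 1.42.

1.42


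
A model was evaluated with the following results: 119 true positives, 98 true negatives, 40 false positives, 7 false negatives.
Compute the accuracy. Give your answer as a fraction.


Accuracy = (TP + TN) / (TP + TN + FP + FN) = (119 + 98) / 264 = 217/264.

217/264


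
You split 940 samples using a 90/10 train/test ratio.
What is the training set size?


Test set = 940 * 10% = 94. Training set = 940 - 94 = 846.

846


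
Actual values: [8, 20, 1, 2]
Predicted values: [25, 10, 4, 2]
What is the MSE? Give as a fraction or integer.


MSE = (1/4) * ((8-25)^2=289 + (20-10)^2=100 + (1-4)^2=9 + (2-2)^2=0). Sum = 398. MSE = 199/2.

199/2


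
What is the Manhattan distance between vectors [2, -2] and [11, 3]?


d = sum of absolute differences: |2-11|=9 + |-2-3|=5 = 14.

14


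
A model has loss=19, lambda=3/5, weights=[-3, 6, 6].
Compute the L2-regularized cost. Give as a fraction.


L2 sq norm = sum(w^2) = 81. J = 19 + 3/5 * 81 = 338/5.

338/5


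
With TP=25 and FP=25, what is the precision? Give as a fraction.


Precision = TP / (TP + FP) = 25 / 50 = 1/2.

1/2


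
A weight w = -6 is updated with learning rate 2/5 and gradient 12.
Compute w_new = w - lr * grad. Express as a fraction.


w_new = -6 - 2/5 * 12 = -6 - 24/5 = -54/5.

-54/5


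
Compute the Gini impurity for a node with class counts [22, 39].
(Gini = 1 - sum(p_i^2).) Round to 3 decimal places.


Total = 61. Proportions: 22/61, 39/61. sum(p_i^2) = 0.5388. Gini = 1 - 0.5388 = 0.4612, which rounds to 0.461.

0.461


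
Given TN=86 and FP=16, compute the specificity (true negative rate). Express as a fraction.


Specificity = TN / (TN + FP) = 86 / 102 = 43/51.

43/51


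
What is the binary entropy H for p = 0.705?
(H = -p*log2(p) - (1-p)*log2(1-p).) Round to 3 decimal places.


H = -0.705*log2(0.705) - 0.295*log2(0.295) = 0.875.

0.875


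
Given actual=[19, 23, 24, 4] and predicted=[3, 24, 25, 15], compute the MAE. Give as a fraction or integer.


MAE = (1/4) * (|19-3|=16 + |23-24|=1 + |24-25|=1 + |4-15|=11). Sum = 29. MAE = 29/4.

29/4


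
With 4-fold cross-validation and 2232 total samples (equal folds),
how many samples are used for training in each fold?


Each validation fold has 2232/4 = 558 samples. Training set = 2232 - 558 = 1674.

1674


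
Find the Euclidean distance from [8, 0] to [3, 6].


d = sqrt(sum of squared differences). (8-3)^2=25, (0-6)^2=36. Sum = 61.

sqrt(61)


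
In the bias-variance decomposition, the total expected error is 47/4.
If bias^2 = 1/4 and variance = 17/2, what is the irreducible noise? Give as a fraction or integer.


Total error = bias^2 + variance + irreducible noise. So irreducible noise = 47/4 - 1/4 - 17/2 = 3.

3


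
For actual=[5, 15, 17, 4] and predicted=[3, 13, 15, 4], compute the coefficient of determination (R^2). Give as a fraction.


Mean(y) = 41/4. SS_res = 12. SS_tot = 539/4. R^2 = 1 - 12/(539/4) = 491/539.

491/539


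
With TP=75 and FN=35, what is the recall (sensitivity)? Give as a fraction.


Recall = TP / (TP + FN) = 75 / 110 = 15/22.

15/22
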